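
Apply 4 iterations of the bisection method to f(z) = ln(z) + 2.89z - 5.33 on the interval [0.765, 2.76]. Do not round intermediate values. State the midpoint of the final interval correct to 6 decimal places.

1.700156

f(0.765000) = -3.387029, f(2.760000) = 3.661631 (opposite signs)
step 1: m = 1.762500, f(m) = 0.330358 > 0 → root in [0.765000, 1.762500]
step 2: m = 1.263750, f(m) = -1.443679 < 0 → root in [1.263750, 1.762500]
step 3: m = 1.513125, f(m) = -0.542892 < 0 → root in [1.513125, 1.762500]
step 4: m = 1.637812, f(m) = -0.103360 < 0 → root in [1.637812, 1.762500]
Midpoint of [1.637812, 1.762500] = 1.700156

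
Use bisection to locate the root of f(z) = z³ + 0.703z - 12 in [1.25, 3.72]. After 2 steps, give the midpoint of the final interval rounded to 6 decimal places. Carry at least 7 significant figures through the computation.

f(1.250000) = -9.168125, f(3.720000) = 42.094008 (opposite signs)
step 1: m = 2.485000, f(m) = 5.092389 > 0 → root in [1.250000, 2.485000]
step 2: m = 1.867500, f(m) = -4.174136 < 0 → root in [1.867500, 2.485000]
Midpoint of [1.867500, 2.485000] = 2.176250

2.176250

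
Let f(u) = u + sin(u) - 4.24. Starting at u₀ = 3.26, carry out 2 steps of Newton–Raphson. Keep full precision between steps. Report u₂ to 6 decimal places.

-18503.788098

Newton update: u ← u − f(u)/f'(u).
f'(u) = 1 + cos(u)
u_0 = 3.260000: f = -1.098131, f' = 0.007002 → u_1 = 3.260000 - (-1.098131)/(0.007002) = 160.091850
u_1 = 160.091850: f = 155.980865, f' = 0.008357 → u_2 = 160.091850 - (155.980865)/(0.008357) = -18503.788098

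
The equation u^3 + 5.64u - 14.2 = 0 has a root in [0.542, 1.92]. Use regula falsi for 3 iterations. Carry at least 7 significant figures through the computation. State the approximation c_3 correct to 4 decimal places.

False-position update: c = (a·f(b) − b·f(a))/(f(b) − f(a)); replace the endpoint whose sign matches f(c).
f(0.542000) = -10.983900, f(1.920000) = 3.706688
step 1: c = 1.572307, f(c) = -1.445212 < 0 → new bracket [1.572307, 1.920000]
step 2: c = 1.669842, f(c) = -0.125952 < 0 → new bracket [1.669842, 1.920000]
step 3: c = 1.678063, f(c) = -0.010478 < 0 → new bracket [1.678063, 1.920000]

1.6781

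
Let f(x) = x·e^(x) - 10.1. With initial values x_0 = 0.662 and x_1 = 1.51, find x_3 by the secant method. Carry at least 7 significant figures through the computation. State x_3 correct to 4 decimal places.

1.7101

f(x_0) = -8.816603, f(x_1) = -3.264637
x_2 = 1.510000 - (-3.264637)·(1.510000 - 0.662000)/(-3.264637 - (-8.816603)) = 2.008636; f(x_2) = 4.870659
x_3 = 2.008636 - (4.870659)·(2.008636 - 1.510000)/(4.870659 - (-3.264637)) = 1.710099; f(x_3) = -0.643990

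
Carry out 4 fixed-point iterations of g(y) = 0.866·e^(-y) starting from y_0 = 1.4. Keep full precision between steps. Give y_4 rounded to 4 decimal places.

y_1 = g(1.400000) = 0.213553
y_2 = g(0.213553) = 0.699476
y_3 = g(0.699476) = 0.430268
y_4 = g(0.430268) = 0.563190

0.5632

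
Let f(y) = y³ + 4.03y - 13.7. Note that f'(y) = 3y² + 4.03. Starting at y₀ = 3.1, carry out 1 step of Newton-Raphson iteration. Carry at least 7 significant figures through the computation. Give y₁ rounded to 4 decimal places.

y_0 = 3.100000: f = 28.584000, f' = 32.860000 → y_1 = 3.100000 - (28.584000)/(32.860000) = 2.230128

2.2301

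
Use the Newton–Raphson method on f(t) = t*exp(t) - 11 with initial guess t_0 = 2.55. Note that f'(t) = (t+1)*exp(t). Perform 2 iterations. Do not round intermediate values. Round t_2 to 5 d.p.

t_0 = 2.550000: f = 21.658115, f' = 45.465218 → t_1 = 2.550000 - (21.658115)/(45.465218) = 2.073633
t_1 = 2.073633: f = 5.492993, f' = 24.446662 → t_2 = 2.073633 - (5.492993)/(24.446662) = 1.848940

1.84894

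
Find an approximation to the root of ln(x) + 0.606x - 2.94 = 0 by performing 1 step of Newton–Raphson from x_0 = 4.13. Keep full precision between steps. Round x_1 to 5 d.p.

2.97327

f'(x) = 1/x + 0.606
x_0 = 4.130000: f = 0.981057, f' = 0.848131 → x_1 = 4.130000 - (0.981057)/(0.848131) = 2.973271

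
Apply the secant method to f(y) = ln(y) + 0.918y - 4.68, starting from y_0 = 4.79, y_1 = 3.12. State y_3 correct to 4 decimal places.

f(y_0) = 1.283750, f(y_1) = -0.678007
y_2 = 3.120000 - (-0.678007)·(3.120000 - 4.790000)/(-0.678007 - (1.283750)) = 3.697172; f(y_2) = 0.021572
y_3 = 3.697172 - (0.021572)·(3.697172 - 3.120000)/(0.021572 - (-0.678007)) = 3.679374; f(y_3) = 0.000408

3.6794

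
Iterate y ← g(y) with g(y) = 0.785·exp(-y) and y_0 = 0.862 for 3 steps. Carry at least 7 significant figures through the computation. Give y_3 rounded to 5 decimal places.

y_1 = g(0.862000) = 0.331519
y_2 = g(0.331519) = 0.563499
y_3 = g(0.563499) = 0.446833

0.44683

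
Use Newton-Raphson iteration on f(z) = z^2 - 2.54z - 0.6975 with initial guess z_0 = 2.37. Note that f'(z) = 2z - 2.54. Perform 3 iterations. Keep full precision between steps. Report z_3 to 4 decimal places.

2.7900

Newton update: z ← z − f(z)/f'(z).
z_0 = 2.370000: f = -1.100400, f' = 2.200000 → z_1 = 2.370000 - (-1.100400)/(2.200000) = 2.870182
z_1 = 2.870182: f = 0.250182, f' = 3.200364 → z_2 = 2.870182 - (0.250182)/(3.200364) = 2.792009
z_2 = 2.792009: f = 0.006111, f' = 3.044018 → z_3 = 2.792009 - (0.006111)/(3.044018) = 2.790001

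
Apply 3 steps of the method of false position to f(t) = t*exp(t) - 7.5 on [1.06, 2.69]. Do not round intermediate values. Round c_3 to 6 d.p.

1.459095

f(1.060000) = -4.440447, f(2.690000) = 32.128208
step 1: c = 1.257927, f(c) = -3.074460 < 0 → new bracket [1.257927, 2.690000]
step 2: c = 1.382999, f(c) = -1.986208 < 0 → new bracket [1.382999, 2.690000]
step 3: c = 1.459095, f(c) = -1.222882 < 0 → new bracket [1.459095, 2.690000]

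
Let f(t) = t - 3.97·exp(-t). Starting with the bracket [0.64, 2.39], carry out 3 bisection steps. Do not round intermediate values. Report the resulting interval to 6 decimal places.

f(0.640000) = -1.453351, f(2.390000) = 2.026230 (opposite signs)
step 1: m = 1.515000, f(m) = 0.642362 > 0 → root in [0.640000, 1.515000]
step 2: m = 1.077500, f(m) = -0.274069 < 0 → root in [1.077500, 1.515000]
step 3: m = 1.296250, f(m) = 0.210234 > 0 → root in [1.077500, 1.296250]

[1.077500, 1.296250]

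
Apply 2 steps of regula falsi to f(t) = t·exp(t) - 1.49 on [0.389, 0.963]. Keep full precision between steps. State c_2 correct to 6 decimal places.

False-position update: c = (a·f(b) − b·f(a))/(f(b) − f(a)); replace the endpoint whose sign matches f(c).
f(0.389000) = -0.916029, f(0.963000) = 1.032620
step 1: c = 0.658828, f(c) = -0.216797 < 0 → new bracket [0.658828, 0.963000]
step 2: c = 0.711608, f(c) = -0.040267 < 0 → new bracket [0.711608, 0.963000]

0.711608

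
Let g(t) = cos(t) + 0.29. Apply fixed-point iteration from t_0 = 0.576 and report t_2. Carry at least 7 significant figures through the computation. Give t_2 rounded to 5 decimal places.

t_1 = g(0.576000) = 1.128648
t_2 = g(1.128648) = 0.717882

0.71788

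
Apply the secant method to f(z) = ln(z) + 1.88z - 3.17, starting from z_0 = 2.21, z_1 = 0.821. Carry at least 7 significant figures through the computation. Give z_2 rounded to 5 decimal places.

f(z_0) = 1.777793, f(z_1) = -1.823752
z_2 = 0.821000 - (-1.823752)·(0.821000 - 2.210000)/(-1.823752 - (1.777793)) = 1.524363; f(z_2) = 0.117378

1.52436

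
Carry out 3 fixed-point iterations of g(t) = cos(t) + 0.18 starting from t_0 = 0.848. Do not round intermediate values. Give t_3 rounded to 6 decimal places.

t_1 = g(0.848000) = 0.841484
t_2 = g(0.841484) = 0.846357
t_3 = g(0.846357) = 0.842716

0.842716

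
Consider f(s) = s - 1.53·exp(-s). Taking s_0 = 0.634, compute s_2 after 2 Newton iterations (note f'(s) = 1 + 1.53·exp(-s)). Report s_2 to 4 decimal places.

0.7342

Newton update: s ← s − f(s)/f'(s).
s_0 = 0.634000: f = -0.177613, f' = 1.811613 → s_1 = 0.634000 - (-0.177613)/(1.811613) = 0.732041
s_1 = 0.732041: f = -0.003776, f' = 1.735817 → s_2 = 0.732041 - (-0.003776)/(1.735817) = 0.734217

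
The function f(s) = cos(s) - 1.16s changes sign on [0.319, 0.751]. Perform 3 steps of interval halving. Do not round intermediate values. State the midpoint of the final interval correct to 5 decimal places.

0.67000

f(0.319000) = 0.579510, f(0.751000) = -0.140153 (opposite signs)
step 1: m = 0.535000, f(m) = 0.239669 > 0 → root in [0.535000, 0.751000]
step 2: m = 0.643000, f(m) = 0.054421 > 0 → root in [0.643000, 0.751000]
step 3: m = 0.697000, f(m) = -0.041749 < 0 → root in [0.643000, 0.697000]
Midpoint of [0.643000, 0.697000] = 0.670000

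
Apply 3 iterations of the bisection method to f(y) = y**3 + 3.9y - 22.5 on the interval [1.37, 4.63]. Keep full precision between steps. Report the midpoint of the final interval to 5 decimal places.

f(1.370000) = -14.585647, f(4.630000) = 94.809847 (opposite signs)
step 1: m = 3.000000, f(m) = 16.200000 > 0 → root in [1.370000, 3.000000]
step 2: m = 2.185000, f(m) = -3.546818 < 0 → root in [2.185000, 3.000000]
step 3: m = 2.592500, f(m) = 5.035088 > 0 → root in [2.185000, 2.592500]
Midpoint of [2.185000, 2.592500] = 2.388750

2.38875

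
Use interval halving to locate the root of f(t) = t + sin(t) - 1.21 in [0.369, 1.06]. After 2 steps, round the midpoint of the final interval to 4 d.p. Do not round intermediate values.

0.6281

f(0.369000) = -0.480317, f(1.060000) = 0.722355 (opposite signs)
step 1: m = 0.714500, f(m) = 0.159740 > 0 → root in [0.369000, 0.714500]
step 2: m = 0.541750, f(m) = -0.152614 < 0 → root in [0.541750, 0.714500]
Midpoint of [0.541750, 0.714500] = 0.628125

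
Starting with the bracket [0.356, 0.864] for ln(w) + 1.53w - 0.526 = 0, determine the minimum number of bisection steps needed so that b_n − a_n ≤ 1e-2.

Initial width b − a = 0.864 − 0.356 = 0.508000.
After n steps the width is (b−a)/2^n; need (b−a)/2^n ≤ 1e-2.
So n ≥ log₂(0.508000/1e-2) = log₂(50.8000) ≈ 5.6668.
Hence n = 6.

6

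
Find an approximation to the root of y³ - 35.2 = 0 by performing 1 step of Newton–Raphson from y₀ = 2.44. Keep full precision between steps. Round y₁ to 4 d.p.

f'(y) = 3y²
y_0 = 2.440000: f = -20.673216, f' = 17.860800 → y_1 = 2.440000 - (-20.673216)/(17.860800) = 3.597463

3.5975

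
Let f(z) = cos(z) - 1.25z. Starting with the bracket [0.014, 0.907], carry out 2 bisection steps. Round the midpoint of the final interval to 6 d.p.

f(0.014000) = 0.982402, f(0.907000) = -0.517639 (opposite signs)
step 1: m = 0.460500, f(m) = 0.320205 > 0 → root in [0.460500, 0.907000]
step 2: m = 0.683750, f(m) = -0.079478 < 0 → root in [0.460500, 0.683750]
Midpoint of [0.460500, 0.683750] = 0.572125

0.572125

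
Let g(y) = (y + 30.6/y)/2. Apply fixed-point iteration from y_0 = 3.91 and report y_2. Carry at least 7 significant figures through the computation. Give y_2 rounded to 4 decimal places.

y_1 = g(3.910000) = 5.868043
y_2 = g(5.868043) = 5.541364

5.5414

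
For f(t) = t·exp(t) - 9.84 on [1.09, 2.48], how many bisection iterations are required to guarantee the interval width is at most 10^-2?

8

Initial width b − a = 2.48 − 1.09 = 1.390000.
After n steps the width is (b−a)/2^n; need (b−a)/2^n ≤ 10^-2.
So n ≥ log₂(1.390000/10^-2) = log₂(139.0000) ≈ 7.1189.
Hence n = 8.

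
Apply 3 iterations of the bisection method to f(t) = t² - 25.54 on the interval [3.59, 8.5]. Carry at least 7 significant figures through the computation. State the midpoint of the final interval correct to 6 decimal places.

f(3.590000) = -12.651900, f(8.500000) = 46.710000 (opposite signs)
step 1: m = 6.045000, f(m) = 11.002025 > 0 → root in [3.590000, 6.045000]
step 2: m = 4.817500, f(m) = -2.331694 < 0 → root in [4.817500, 6.045000]
step 3: m = 5.431250, f(m) = 3.958477 > 0 → root in [4.817500, 5.431250]
Midpoint of [4.817500, 5.431250] = 5.124375

5.124375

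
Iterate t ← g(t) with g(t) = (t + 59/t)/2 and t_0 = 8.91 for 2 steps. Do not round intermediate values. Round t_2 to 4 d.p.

7.6816

t_1 = g(8.910000) = 7.765887
t_2 = g(7.765887) = 7.681608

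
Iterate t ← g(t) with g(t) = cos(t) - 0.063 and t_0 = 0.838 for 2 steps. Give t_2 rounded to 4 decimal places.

0.7590

t_1 = g(0.838000) = 0.605951
t_2 = g(0.605951) = 0.758961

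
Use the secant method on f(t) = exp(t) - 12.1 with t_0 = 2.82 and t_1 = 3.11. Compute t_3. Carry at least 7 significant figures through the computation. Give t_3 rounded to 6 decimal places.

f(t_0) = 4.676851, f(t_1) = 10.321044
t_2 = 3.110000 - (10.321044)·(3.110000 - 2.820000)/(10.321044 - (4.676851)) = 2.579702; f(t_2) = 1.093210
t_3 = 2.579702 - (1.093210)·(2.579702 - 3.110000)/(1.093210 - (10.321044)) = 2.516879; f(t_3) = 0.289863

2.516879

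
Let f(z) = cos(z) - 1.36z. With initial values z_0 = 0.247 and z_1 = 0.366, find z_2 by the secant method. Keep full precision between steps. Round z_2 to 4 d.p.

0.6284

Secant update: z_(k+1) = z_k − f(z_k)·(z_k − z_(k-1))/(f(z_k) − f(z_(k-1))).
f(z_0) = 0.633730, f(z_1) = 0.436006
z_2 = 0.366000 - (0.436006)·(0.366000 - 0.247000)/(0.436006 - (0.633730)) = 0.628410; f(z_2) = -0.045675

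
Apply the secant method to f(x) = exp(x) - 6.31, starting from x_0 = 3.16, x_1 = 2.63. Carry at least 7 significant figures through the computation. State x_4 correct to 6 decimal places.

1.863213

f(x_0) = 17.260596, f(x_1) = 7.563770
x_2 = 2.630000 - (7.563770)·(2.630000 - 3.160000)/(7.563770 - (17.260596)) = 2.216587; f(x_2) = 2.865956
x_3 = 2.216587 - (2.865956)·(2.216587 - 2.630000)/(2.865956 - (7.563770)) = 1.964379; f(x_3) = 0.820483
x_4 = 1.964379 - (0.820483)·(1.964379 - 2.216587)/(0.820483 - (2.865956)) = 1.863213; f(x_4) = 0.134410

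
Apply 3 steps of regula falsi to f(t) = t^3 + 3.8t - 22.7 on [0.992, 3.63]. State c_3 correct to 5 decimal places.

f(0.992000) = -17.954209, f(3.630000) = 38.926147
step 1: c = 1.824681, f(c) = -9.691006 < 0 → new bracket [1.824681, 3.630000]
step 2: c = 2.184541, f(c) = -3.973637 < 0 → new bracket [2.184541, 3.630000]
step 3: c = 2.318428, f(c) = -1.428171 < 0 → new bracket [2.318428, 3.630000]

2.31843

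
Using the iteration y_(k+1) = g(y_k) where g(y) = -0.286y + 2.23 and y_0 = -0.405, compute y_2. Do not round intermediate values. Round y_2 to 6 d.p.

1.559093

y_1 = g(-0.405000) = 2.345830
y_2 = g(2.345830) = 1.559093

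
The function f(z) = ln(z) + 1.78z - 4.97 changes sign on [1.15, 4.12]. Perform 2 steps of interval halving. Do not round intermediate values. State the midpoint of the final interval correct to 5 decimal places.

f(1.150000) = -2.783238, f(4.120000) = 3.779453 (opposite signs)
step 1: m = 2.635000, f(m) = 0.689183 > 0 → root in [1.150000, 2.635000]
step 2: m = 1.892500, f(m) = -0.963451 < 0 → root in [1.892500, 2.635000]
Midpoint of [1.892500, 2.635000] = 2.263750

2.26375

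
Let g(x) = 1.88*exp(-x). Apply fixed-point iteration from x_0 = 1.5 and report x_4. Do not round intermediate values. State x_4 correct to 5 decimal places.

x_1 = g(1.500000) = 0.419485
x_2 = g(0.419485) = 1.235885
x_3 = g(1.235885) = 0.546286
x_4 = g(0.546286) = 1.088702

1.08870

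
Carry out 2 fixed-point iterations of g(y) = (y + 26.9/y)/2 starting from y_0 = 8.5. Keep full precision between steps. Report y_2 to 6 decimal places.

y_1 = g(8.500000) = 5.832353
y_2 = g(5.832353) = 5.222278

5.222278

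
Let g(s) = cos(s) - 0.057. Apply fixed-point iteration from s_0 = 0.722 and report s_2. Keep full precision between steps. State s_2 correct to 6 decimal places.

s_1 = g(0.722000) = 0.693485
s_2 = g(0.693485) = 0.712023

0.712023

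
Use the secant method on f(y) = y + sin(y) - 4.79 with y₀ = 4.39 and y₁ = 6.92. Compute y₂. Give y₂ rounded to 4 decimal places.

5.2276

f(y_0) = -1.348481, f(y_1) = 2.724637
y_2 = 6.920000 - (2.724637)·(6.920000 - 4.390000)/(2.724637 - (-1.348481)) = 5.227603; f(y_2) = -0.432584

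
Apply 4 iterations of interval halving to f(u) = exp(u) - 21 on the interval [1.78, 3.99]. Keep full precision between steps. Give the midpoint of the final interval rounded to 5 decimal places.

f(1.780000) = -15.070144, f(3.990000) = 33.054889 (opposite signs)
step 1: m = 2.885000, f(m) = -3.096432 < 0 → root in [2.885000, 3.990000]
step 2: m = 3.437500, f(m) = 10.109088 > 0 → root in [2.885000, 3.437500]
step 3: m = 3.161250, f(m) = 2.600078 > 0 → root in [2.885000, 3.161250]
step 4: m = 3.023125, f(m) = -0.444573 < 0 → root in [3.023125, 3.161250]
Midpoint of [3.023125, 3.161250] = 3.092188

3.09219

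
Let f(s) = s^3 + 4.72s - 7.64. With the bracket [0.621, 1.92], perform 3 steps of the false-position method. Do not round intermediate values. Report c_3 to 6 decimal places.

1.217229

f(0.621000) = -4.469397, f(1.920000) = 8.500288
step 1: c = 1.068640, f(c) = -1.375643 < 0 → new bracket [1.068640, 1.920000]
step 2: c = 1.187228, f(c) = -0.362875 < 0 → new bracket [1.187228, 1.920000]
step 3: c = 1.217229, f(c) = -0.091176 < 0 → new bracket [1.217229, 1.920000]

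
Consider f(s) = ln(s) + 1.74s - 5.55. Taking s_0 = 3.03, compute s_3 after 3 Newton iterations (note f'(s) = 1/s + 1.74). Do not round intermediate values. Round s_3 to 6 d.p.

2.633215

Newton update: s ← s − f(s)/f'(s).
s_0 = 3.030000: f = 0.830763, f' = 2.070033 → s_1 = 3.030000 - (0.830763)/(2.070033) = 2.628672
s_1 = 2.628672: f = -0.009632, f' = 2.120420 → s_2 = 2.628672 - (-0.009632)/(2.120420) = 2.633214
s_2 = 2.633214: f = -0.000001, f' = 2.119764 → s_3 = 2.633214 - (-0.000001)/(2.119764) = 2.633215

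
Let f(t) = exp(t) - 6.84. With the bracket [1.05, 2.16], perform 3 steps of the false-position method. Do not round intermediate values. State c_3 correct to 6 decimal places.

1.921301

f(1.050000) = -3.982349, f(2.160000) = 1.831138
step 1: c = 1.810371, f(c) = -0.727284 < 0 → new bracket [1.810371, 2.160000]
step 2: c = 1.909760, f(c) = -0.088529 < 0 → new bracket [1.909760, 2.160000]
step 3: c = 1.921301, f(c) = -0.010164 < 0 → new bracket [1.921301, 2.160000]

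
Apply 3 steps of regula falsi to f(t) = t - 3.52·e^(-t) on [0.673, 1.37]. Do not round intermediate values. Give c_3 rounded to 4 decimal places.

1.1338

f(0.673000) = -1.122819, f(1.370000) = 0.475544
step 1: c = 1.162629, f(c) = 0.062055 > 0 → new bracket [0.673000, 1.162629]
step 2: c = 1.136986, f(c) = 0.007825 > 0 → new bracket [0.673000, 1.136986]
step 3: c = 1.133775, f(c) = 0.000982 > 0 → new bracket [0.673000, 1.133775]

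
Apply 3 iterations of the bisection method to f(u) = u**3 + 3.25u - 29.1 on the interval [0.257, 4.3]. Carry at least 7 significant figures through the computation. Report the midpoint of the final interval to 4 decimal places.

f(0.257000) = -28.247775, f(4.300000) = 64.382000 (opposite signs)
step 1: m = 2.278500, f(m) = -9.865900 < 0 → root in [2.278500, 4.300000]
step 2: m = 3.289250, f(m) = 17.177003 > 0 → root in [2.278500, 3.289250]
step 3: m = 2.783875, f(m) = 1.522514 > 0 → root in [2.278500, 2.783875]
Midpoint of [2.278500, 2.783875] = 2.531187

2.5312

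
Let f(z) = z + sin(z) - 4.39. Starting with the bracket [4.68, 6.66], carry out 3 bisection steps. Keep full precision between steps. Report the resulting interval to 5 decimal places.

f(4.680000) = -0.709476, f(6.660000) = 2.637961 (opposite signs)
step 1: m = 5.670000, f(m) = 0.704525 > 0 → root in [4.680000, 5.670000]
step 2: m = 5.175000, f(m) = -0.109890 < 0 → root in [5.175000, 5.670000]
step 3: m = 5.422500, f(m) = 0.274210 > 0 → root in [5.175000, 5.422500]

[5.17500, 5.42250]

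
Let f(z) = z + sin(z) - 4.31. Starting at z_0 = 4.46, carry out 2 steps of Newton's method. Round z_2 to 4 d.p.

Newton update: z ← z − f(z)/f'(z).
f'(z) = 1 + cos(z)
z_0 = 4.460000: f = -0.818319, f' = 0.750282 → z_1 = 4.460000 - (-0.818319)/(0.750282) = 5.550681
z_1 = 5.550681: f = 0.571948, f' = 1.743502 → z_2 = 5.550681 - (0.571948)/(1.743502) = 5.222636

5.2226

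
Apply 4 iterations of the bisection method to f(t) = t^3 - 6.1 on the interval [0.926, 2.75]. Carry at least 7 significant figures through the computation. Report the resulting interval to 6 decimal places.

f(0.926000) = -5.305977, f(2.750000) = 14.696875 (opposite signs)
step 1: m = 1.838000, f(m) = 0.109212 > 0 → root in [0.926000, 1.838000]
step 2: m = 1.382000, f(m) = -3.460485 < 0 → root in [1.382000, 1.838000]
step 3: m = 1.610000, f(m) = -1.926719 < 0 → root in [1.610000, 1.838000]
step 4: m = 1.724000, f(m) = -0.975969 < 0 → root in [1.724000, 1.838000]

[1.724000, 1.838000]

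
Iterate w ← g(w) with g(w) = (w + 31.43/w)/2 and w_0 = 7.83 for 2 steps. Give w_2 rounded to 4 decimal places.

5.6147

w_1 = g(7.830000) = 5.922024
w_2 = g(5.922024) = 5.614666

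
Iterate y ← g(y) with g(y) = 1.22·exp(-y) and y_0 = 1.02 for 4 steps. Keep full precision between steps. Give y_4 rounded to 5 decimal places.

0.69965

y_1 = g(1.020000) = 0.439926
y_2 = g(0.439926) = 0.785783
y_3 = g(0.785783) = 0.556031
y_4 = g(0.556031) = 0.699647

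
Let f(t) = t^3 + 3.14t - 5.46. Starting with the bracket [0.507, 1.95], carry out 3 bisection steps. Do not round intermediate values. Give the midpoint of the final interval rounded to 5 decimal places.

f(0.507000) = -3.737696, f(1.950000) = 8.077875 (opposite signs)
step 1: m = 1.228500, f(m) = 0.251557 > 0 → root in [0.507000, 1.228500]
step 2: m = 0.867750, f(m) = -2.081858 < 0 → root in [0.867750, 1.228500]
step 3: m = 1.048125, f(m) = -1.017453 < 0 → root in [1.048125, 1.228500]
Midpoint of [1.048125, 1.228500] = 1.138313

1.13831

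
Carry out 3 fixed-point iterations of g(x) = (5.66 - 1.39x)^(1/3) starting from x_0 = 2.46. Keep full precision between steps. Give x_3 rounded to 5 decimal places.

1.51585

x_1 = g(2.460000) = 1.308543
x_2 = g(1.308543) = 1.566100
x_3 = g(1.566100) = 1.515850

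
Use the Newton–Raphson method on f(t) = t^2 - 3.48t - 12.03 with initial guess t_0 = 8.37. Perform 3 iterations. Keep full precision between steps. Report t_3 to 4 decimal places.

5.6206

f'(t) = 2t - 3.48
t_0 = 8.370000: f = 28.899300, f' = 13.260000 → t_1 = 8.370000 - (28.899300)/(13.260000) = 6.190566
t_1 = 6.190566: f = 4.749934, f' = 8.901131 → t_2 = 6.190566 - (4.749934)/(8.901131) = 5.656933
t_2 = 5.656933: f = 0.284764, f' = 7.833866 → t_3 = 5.656933 - (0.284764)/(7.833866) = 5.620583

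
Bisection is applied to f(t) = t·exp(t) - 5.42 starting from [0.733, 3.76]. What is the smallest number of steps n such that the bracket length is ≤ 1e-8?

29

Initial width b − a = 3.76 − 0.733 = 3.027000.
After n steps the width is (b−a)/2^n; need (b−a)/2^n ≤ 1e-8.
So n ≥ log₂(3.027000/1e-8) = log₂(302700000.0000) ≈ 28.1733.
Hence n = 29.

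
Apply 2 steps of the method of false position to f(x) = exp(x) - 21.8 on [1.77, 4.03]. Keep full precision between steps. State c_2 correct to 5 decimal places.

False-position update: c = (a·f(b) − b·f(a))/(f(b) − f(a)); replace the endpoint whose sign matches f(c).
f(1.770000) = -15.929147, f(4.030000) = 34.460911
step 1: c = 2.484424, f(c) = -9.805789 < 0 → new bracket [2.484424, 4.030000]
step 2: c = 2.826794, f(c) = -4.908777 < 0 → new bracket [2.826794, 4.030000]

2.82679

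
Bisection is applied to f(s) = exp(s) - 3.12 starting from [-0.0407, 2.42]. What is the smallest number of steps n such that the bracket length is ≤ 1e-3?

Initial width b − a = 2.42 − -0.0407 = 2.460700.
After n steps the width is (b−a)/2^n; need (b−a)/2^n ≤ 1e-3.
So n ≥ log₂(2.460700/1e-3) = log₂(2460.7000) ≈ 11.2649.
Hence n = 12.

12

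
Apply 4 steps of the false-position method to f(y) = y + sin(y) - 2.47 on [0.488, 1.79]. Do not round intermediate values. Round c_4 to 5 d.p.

1.47714

f(0.488000) = -1.513140, f(1.790000) = 0.296071
step 1: c = 1.576932, f(c) = 0.106913 > 0 → new bracket [0.488000, 1.576932]
step 2: c = 1.505070, f(c) = 0.032910 > 0 → new bracket [0.488000, 1.505070]
step 3: c = 1.483419, f(c) = 0.009605 > 0 → new bracket [0.488000, 1.483419]
step 4: c = 1.477141, f(c) = 0.002759 > 0 → new bracket [0.488000, 1.477141]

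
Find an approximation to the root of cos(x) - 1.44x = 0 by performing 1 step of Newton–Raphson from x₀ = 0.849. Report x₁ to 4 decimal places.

Newton update: x ← x − f(x)/f'(x).
f'(x) = -sin(x) - 1.44
x_0 = 0.849000: f = -0.561826, f' = -2.190620 → x_1 = 0.849000 - (-0.561826)/(-2.190620) = 0.592531

0.5925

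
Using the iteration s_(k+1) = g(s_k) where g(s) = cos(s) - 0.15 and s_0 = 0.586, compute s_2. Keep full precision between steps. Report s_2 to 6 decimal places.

s_1 = g(0.586000) = 0.683159
s_2 = g(0.683159) = 0.625582

0.625582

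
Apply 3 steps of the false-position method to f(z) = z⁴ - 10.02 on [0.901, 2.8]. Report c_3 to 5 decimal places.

f(0.901000) = -9.360979, f(2.800000) = 51.445600
step 1: c = 1.193345, f(c) = -7.992018 < 0 → new bracket [1.193345, 2.800000]
step 2: c = 1.409377, f(c) = -6.074442 < 0 → new bracket [1.409377, 2.800000]
step 3: c = 1.556234, f(c) = -4.154566 < 0 → new bracket [1.556234, 2.800000]

1.55623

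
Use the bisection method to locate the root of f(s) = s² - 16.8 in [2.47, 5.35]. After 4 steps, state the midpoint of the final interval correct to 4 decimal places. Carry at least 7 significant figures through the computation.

4.1800

f(2.470000) = -10.699100, f(5.350000) = 11.822500 (opposite signs)
step 1: m = 3.910000, f(m) = -1.511900 < 0 → root in [3.910000, 5.350000]
step 2: m = 4.630000, f(m) = 4.636900 > 0 → root in [3.910000, 4.630000]
step 3: m = 4.270000, f(m) = 1.432900 > 0 → root in [3.910000, 4.270000]
step 4: m = 4.090000, f(m) = -0.071900 < 0 → root in [4.090000, 4.270000]
Midpoint of [4.090000, 4.270000] = 4.180000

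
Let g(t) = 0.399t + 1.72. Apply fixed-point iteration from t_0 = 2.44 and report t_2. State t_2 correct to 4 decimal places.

t_1 = g(2.440000) = 2.693560
t_2 = g(2.693560) = 2.794730

2.7947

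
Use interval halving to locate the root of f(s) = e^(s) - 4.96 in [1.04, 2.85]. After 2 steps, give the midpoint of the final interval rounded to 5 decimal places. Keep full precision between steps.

f(1.040000) = -2.130783, f(2.850000) = 12.327782 (opposite signs)
step 1: m = 1.945000, f(m) = 2.033632 > 0 → root in [1.040000, 1.945000]
step 2: m = 1.492500, f(m) = -0.511798 < 0 → root in [1.492500, 1.945000]
Midpoint of [1.492500, 1.945000] = 1.718750

1.71875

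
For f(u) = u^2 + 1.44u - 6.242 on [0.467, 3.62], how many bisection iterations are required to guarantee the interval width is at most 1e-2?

9

Initial width b − a = 3.62 − 0.467 = 3.153000.
After n steps the width is (b−a)/2^n; need (b−a)/2^n ≤ 1e-2.
So n ≥ log₂(3.153000/1e-2) = log₂(315.3000) ≈ 8.3006.
Hence n = 9.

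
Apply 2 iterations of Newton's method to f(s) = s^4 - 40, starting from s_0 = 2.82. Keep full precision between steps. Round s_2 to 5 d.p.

2.51609

Newton update: s ← s − f(s)/f'(s).
f'(s) = 4s^3
s_0 = 2.820000: f = 23.240666, f' = 89.703072 → s_1 = 2.820000 - (23.240666)/(89.703072) = 2.560916
s_1 = 2.560916: f = 3.011151, f' = 67.180896 → s_2 = 2.560916 - (3.011151)/(67.180896) = 2.516094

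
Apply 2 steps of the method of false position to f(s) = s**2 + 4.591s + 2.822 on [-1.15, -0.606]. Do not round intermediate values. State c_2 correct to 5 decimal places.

-0.73182

f(-1.150000) = -1.135150, f(-0.606000) = 0.407090
step 1: c = -0.749594, f(c) = -0.057496 < 0 → new bracket [-0.749594, -0.606000]
step 2: c = -0.731823, f(c) = -0.002236 < 0 → new bracket [-0.731823, -0.606000]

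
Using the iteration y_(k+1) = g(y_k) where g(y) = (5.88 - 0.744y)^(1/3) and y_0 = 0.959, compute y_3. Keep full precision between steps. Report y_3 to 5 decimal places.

y_1 = g(0.959000) = 1.728750
y_2 = g(1.728750) = 1.662357
y_3 = g(1.662357) = 1.668294

1.66829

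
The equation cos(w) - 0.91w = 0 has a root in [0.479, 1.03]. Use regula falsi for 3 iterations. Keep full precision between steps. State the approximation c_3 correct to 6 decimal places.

f(0.479000) = 0.451566, f(1.030000) = -0.422481
step 1: c = 0.763668, f(c) = 0.027367 > 0 → new bracket [0.763668, 1.030000]
step 2: c = 0.779870, f(c) = 0.001323 > 0 → new bracket [0.779870, 1.030000]
step 3: c = 0.780651, f(c) = 0.000063 > 0 → new bracket [0.780651, 1.030000]

0.780651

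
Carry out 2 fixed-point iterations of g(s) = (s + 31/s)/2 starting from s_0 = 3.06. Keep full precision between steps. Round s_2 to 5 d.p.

5.64782

s_1 = g(3.060000) = 6.595359
s_2 = g(6.595359) = 5.647817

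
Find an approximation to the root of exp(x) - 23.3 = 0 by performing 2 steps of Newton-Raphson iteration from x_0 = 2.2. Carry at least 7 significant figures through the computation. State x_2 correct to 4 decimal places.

3.3126

f'(x) = exp(x)
x_0 = 2.200000: f = -14.274987, f' = 9.025013 → x_1 = 2.200000 - (-14.274987)/(9.025013) = 3.781714
x_1 = 3.781714: f = 20.591189, f' = 43.891189 → x_2 = 3.781714 - (20.591189)/(43.891189) = 3.312572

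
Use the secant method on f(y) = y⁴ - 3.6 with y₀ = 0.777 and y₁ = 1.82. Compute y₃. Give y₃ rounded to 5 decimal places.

1.25949

f(y_0) = -3.235511, f(y_1) = 7.371994
y_2 = 1.820000 - (7.371994)·(1.820000 - 0.777000)/(7.371994 - (-3.235511)) = 1.095137; f(y_2) = -2.161620
y_3 = 1.095137 - (-2.161620)·(1.095137 - 1.820000)/(-2.161620 - (7.371994)) = 1.259490; f(y_3) = -1.083605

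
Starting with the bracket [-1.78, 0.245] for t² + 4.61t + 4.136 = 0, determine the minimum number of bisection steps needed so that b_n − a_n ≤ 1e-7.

25

Initial width b − a = 0.245 − -1.78 = 2.025000.
After n steps the width is (b−a)/2^n; need (b−a)/2^n ≤ 1e-7.
So n ≥ log₂(2.025000/1e-7) = log₂(20250000.0000) ≈ 24.2714.
Hence n = 25.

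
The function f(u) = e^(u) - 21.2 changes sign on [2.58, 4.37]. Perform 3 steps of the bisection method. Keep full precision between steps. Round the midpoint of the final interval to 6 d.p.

f(2.580000) = -8.002862, f(4.370000) = 57.843632 (opposite signs)
step 1: m = 3.475000, f(m) = 11.097829 > 0 → root in [2.580000, 3.475000]
step 2: m = 3.027500, f(m) = -0.554446 < 0 → root in [3.027500, 3.475000]
step 3: m = 3.251250, f(m) = 4.622598 > 0 → root in [3.027500, 3.251250]
Midpoint of [3.027500, 3.251250] = 3.139375

3.139375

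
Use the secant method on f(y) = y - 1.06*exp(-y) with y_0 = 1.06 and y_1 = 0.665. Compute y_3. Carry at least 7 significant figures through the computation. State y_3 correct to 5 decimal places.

f(y_0) = 0.692757, f(y_1) = 0.119870
y_2 = 0.665000 - (0.119870)·(0.665000 - 1.060000)/(0.119870 - (0.692757)) = 0.582351; f(y_2) = -0.009748
y_3 = 0.582351 - (-0.009748)·(0.582351 - 0.665000)/(-0.009748 - (0.119870)) = 0.588566; f(y_3) = 0.000137

0.58857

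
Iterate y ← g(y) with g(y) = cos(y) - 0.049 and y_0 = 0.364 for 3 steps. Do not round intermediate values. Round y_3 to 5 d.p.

0.78531

y_1 = g(0.364000) = 0.885480
y_2 = g(0.885480) = 0.583918
y_3 = g(0.583918) = 0.785309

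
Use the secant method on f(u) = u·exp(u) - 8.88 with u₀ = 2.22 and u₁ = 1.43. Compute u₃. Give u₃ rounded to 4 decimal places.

f(u_0) = 11.560275, f(u_1) = -2.904460
u_2 = 1.430000 - (-2.904460)·(1.430000 - 2.220000)/(-2.904460 - (11.560275)) = 1.588629; f(u_2) = -1.100438
u_3 = 1.588629 - (-1.100438)·(1.588629 - 1.430000)/(-1.100438 - (-2.904460)) = 1.685391; f(u_3) = 0.211942

1.6854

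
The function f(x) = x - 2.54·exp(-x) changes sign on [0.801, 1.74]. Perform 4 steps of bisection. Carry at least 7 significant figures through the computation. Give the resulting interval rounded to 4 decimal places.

[0.9184, 0.9771]

f(0.801000) = -0.339155, f(1.740000) = 1.294178 (opposite signs)
step 1: m = 1.270500, f(m) = 0.557544 > 0 → root in [0.801000, 1.270500]
step 2: m = 1.035750, f(m) = 0.134151 > 0 → root in [0.801000, 1.035750]
step 3: m = 0.918375, f(m) = -0.095510 < 0 → root in [0.918375, 1.035750]
step 4: m = 0.977062, f(m) = 0.020968 > 0 → root in [0.918375, 0.977062]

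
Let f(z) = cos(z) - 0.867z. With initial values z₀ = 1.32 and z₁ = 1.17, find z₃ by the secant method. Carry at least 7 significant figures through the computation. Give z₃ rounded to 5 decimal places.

f(z_0) = -0.896265, f(z_1) = -0.624238
z_2 = 1.170000 - (-0.624238)·(1.170000 - 1.320000)/(-0.624238 - (-0.896265)) = 0.825784; f(z_2) = -0.037974
z_3 = 0.825784 - (-0.037974)·(0.825784 - 1.170000)/(-0.037974 - (-0.624238)) = 0.803488; f(z_3) = -0.002424

0.80349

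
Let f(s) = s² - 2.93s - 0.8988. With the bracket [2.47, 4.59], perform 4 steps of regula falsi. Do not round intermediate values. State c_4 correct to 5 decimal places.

3.20396

f(2.470000) = -2.035000, f(4.590000) = 6.720600
step 1: c = 2.962736, f(c) = -0.801812 < 0 → new bracket [2.962736, 4.590000]
step 2: c = 3.136186, f(c) = -0.252163 < 0 → new bracket [3.136186, 4.590000]
step 3: c = 3.188761, f(c) = -0.073671 < 0 → new bracket [3.188761, 4.590000]
step 4: c = 3.203955, f(c) = -0.021059 < 0 → new bracket [3.203955, 4.590000]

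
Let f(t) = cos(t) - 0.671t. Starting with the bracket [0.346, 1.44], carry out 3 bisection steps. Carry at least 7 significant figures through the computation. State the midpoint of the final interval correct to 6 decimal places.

f(0.346000) = 0.708571, f(1.440000) = -0.835816 (opposite signs)
step 1: m = 0.893000, f(m) = 0.027875 > 0 → root in [0.893000, 1.440000]
step 2: m = 1.166500, f(m) = -0.389350 < 0 → root in [0.893000, 1.166500]
step 3: m = 1.029750, f(m) = -0.175929 < 0 → root in [0.893000, 1.029750]
Midpoint of [0.893000, 1.029750] = 0.961375

0.961375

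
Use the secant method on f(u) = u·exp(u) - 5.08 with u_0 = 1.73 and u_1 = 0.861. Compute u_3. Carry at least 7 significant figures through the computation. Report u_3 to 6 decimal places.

Secant update: u_(k+1) = u_k − f(u_k)·(u_k − u_(k-1))/(f(u_k) − f(u_(k-1))).
f(u_0) = 4.678331, f(u_1) = -3.043283
u_2 = 0.861000 - (-3.043283)·(0.861000 - 1.730000)/(-3.043283 - (4.678331)) = 1.203495; f(u_2) = -1.070268
u_3 = 1.203495 - (-1.070268)·(1.203495 - 0.861000)/(-1.070268 - (-3.043283)) = 1.389282; f(u_3) = 0.493756

1.389282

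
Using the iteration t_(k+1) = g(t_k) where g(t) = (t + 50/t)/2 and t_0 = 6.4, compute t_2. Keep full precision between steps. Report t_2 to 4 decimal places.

t_1 = g(6.400000) = 7.106250
t_2 = g(7.106250) = 7.071155

7.0712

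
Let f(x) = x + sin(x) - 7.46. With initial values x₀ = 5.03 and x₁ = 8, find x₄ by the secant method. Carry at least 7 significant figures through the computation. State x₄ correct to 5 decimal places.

f(x_0) = -3.379984, f(x_1) = 1.529358
x_2 = 8.000000 - (1.529358)·(8.000000 - 5.030000)/(1.529358 - (-3.379984)) = 7.074786; f(x_2) = 0.326264
x_3 = 7.074786 - (0.326264)·(7.074786 - 8.000000)/(0.326264 - (1.529358)) = 6.823879; f(x_3) = -0.121391
x_4 = 6.823879 - (-0.121391)·(6.823879 - 7.074786)/(-0.121391 - (0.326264)) = 6.891917; f(x_4) = 0.003745

6.89192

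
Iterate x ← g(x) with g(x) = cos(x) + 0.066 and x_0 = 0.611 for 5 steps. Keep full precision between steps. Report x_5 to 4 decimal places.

x_1 = g(0.611000) = 0.885075
x_2 = g(0.885075) = 0.699232
x_3 = g(0.699232) = 0.831337
x_4 = g(0.831337) = 0.739889
x_5 = g(0.739889) = 0.804544

0.8045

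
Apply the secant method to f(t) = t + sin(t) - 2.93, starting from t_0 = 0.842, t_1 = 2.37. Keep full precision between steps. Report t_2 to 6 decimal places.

Secant update: t_(k+1) = t_k − f(t_k)·(t_k − t_(k-1))/(f(t_k) − f(t_(k-1))).
f(t_0) = -1.342023, f(t_1) = 0.137278
t_2 = 2.370000 - (0.137278)·(2.370000 - 0.842000)/(0.137278 - (-1.342023)) = 2.228203; f(t_2) = 0.089783

2.228203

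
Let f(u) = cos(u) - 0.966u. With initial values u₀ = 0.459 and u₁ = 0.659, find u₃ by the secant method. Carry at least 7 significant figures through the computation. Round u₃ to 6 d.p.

0.754191

f(u_0) = 0.453102, f(u_1) = 0.154011
u_2 = 0.659000 - (0.154011)·(0.659000 - 0.459000)/(0.154011 - (0.453102)) = 0.761986; f(u_2) = -0.012612
u_3 = 0.761986 - (-0.012612)·(0.761986 - 0.659000)/(-0.012612 - (0.154011)) = 0.754191; f(u_3) = 0.000278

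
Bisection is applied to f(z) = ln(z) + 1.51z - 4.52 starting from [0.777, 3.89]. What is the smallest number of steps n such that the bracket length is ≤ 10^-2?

Initial width b − a = 3.89 − 0.777 = 3.113000.
After n steps the width is (b−a)/2^n; need (b−a)/2^n ≤ 10^-2.
So n ≥ log₂(3.113000/10^-2) = log₂(311.3000) ≈ 8.2822.
Hence n = 9.

9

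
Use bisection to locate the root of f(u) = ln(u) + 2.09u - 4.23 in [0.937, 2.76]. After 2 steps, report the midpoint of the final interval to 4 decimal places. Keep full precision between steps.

f(0.937000) = -2.336742, f(2.760000) = 2.553631 (opposite signs)
step 1: m = 1.848500, f(m) = 0.247739 > 0 → root in [0.937000, 1.848500]
step 2: m = 1.392750, f(m) = -0.987872 < 0 → root in [1.392750, 1.848500]
Midpoint of [1.392750, 1.848500] = 1.620625

1.6206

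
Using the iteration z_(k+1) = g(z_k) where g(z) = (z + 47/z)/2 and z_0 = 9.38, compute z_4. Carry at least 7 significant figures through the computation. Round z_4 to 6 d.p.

z_1 = g(9.380000) = 7.195330
z_2 = g(7.195330) = 6.863672
z_3 = g(6.863672) = 6.855659
z_4 = g(6.855659) = 6.855655

6.855655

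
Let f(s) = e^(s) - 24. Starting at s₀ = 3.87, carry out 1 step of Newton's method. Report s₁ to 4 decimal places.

f'(s) = e^(s)
s_0 = 3.870000: f = 23.942386, f' = 47.942386 → s_1 = 3.870000 - (23.942386)/(47.942386) = 3.370601

3.3706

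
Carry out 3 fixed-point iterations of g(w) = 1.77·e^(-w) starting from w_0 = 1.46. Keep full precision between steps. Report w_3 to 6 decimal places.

w_1 = g(1.460000) = 0.411058
w_2 = g(0.411058) = 1.173419
w_3 = g(1.173419) = 0.547475

0.547475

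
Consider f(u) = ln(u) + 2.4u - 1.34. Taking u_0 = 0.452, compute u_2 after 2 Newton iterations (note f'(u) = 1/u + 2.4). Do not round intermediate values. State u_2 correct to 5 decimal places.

u_0 = 0.452000: f = -1.049273, f' = 4.612389 → u_1 = 0.452000 - (-1.049273)/(4.612389) = 0.679490
u_1 = 0.679490: f = -0.095636, f' = 3.871692 → u_2 = 0.679490 - (-0.095636)/(3.871692) = 0.704192

0.70419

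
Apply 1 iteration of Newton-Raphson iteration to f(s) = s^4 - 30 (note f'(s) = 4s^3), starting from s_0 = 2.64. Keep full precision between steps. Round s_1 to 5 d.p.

s_0 = 2.640000: f = 18.575324, f' = 73.598976 → s_1 = 2.640000 - (18.575324)/(73.598976) = 2.387614

2.38761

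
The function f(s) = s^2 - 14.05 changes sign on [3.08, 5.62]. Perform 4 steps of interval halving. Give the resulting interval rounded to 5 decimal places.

[3.71500, 3.87375]

f(3.080000) = -4.563600, f(5.620000) = 17.534400 (opposite signs)
step 1: m = 4.350000, f(m) = 4.872500 > 0 → root in [3.080000, 4.350000]
step 2: m = 3.715000, f(m) = -0.248775 < 0 → root in [3.715000, 4.350000]
step 3: m = 4.032500, f(m) = 2.211056 > 0 → root in [3.715000, 4.032500]
step 4: m = 3.873750, f(m) = 0.955939 > 0 → root in [3.715000, 3.873750]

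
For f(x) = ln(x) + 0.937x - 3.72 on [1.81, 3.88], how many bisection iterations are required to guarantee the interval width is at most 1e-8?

Initial width b − a = 3.88 − 1.81 = 2.070000.
After n steps the width is (b−a)/2^n; need (b−a)/2^n ≤ 1e-8.
So n ≥ log₂(2.070000/1e-8) = log₂(207000000.0000) ≈ 27.6251.
Hence n = 28.

28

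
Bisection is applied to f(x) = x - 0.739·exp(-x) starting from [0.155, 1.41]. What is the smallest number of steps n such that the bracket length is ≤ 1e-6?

Initial width b − a = 1.41 − 0.155 = 1.255000.
After n steps the width is (b−a)/2^n; need (b−a)/2^n ≤ 1e-6.
So n ≥ log₂(1.255000/1e-6) = log₂(1255000.0000) ≈ 20.2593.
Hence n = 21.

21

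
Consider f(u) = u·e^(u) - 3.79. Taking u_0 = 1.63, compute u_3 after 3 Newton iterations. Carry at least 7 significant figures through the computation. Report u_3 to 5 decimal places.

f'(u) = (u + 1)·e^(u)
u_0 = 1.630000: f = 4.529316, f' = 13.423191 → u_1 = 1.630000 - (4.529316)/(13.423191) = 1.292575
u_1 = 1.292575: f = 0.917759, f' = 8.349913 → u_2 = 1.292575 - (0.917759)/(8.349913) = 1.182663
u_2 = 1.182663: f = 0.069091, f' = 7.122143 → u_3 = 1.182663 - (0.069091)/(7.122143) = 1.172962

1.17296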